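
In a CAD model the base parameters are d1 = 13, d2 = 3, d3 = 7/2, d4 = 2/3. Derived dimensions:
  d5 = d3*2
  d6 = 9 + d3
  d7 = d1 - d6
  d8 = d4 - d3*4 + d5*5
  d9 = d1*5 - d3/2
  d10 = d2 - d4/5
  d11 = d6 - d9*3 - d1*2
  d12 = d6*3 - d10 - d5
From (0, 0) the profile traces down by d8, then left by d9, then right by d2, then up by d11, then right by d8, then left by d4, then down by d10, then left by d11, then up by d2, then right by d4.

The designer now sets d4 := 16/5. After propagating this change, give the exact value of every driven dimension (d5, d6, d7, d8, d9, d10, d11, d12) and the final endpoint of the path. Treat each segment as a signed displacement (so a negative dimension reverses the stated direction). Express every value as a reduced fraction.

d5 = 7
d6 = 25/2
d7 = 1/2
d8 = 121/5
d9 = 253/4
d10 = 59/25
d11 = -813/4
d12 = 1407/50
endpoint = (836/5, -22681/100)

Apply edit: d4 := 16/5
  d5 = d3*2 = 7
  d6 = 9 + d3 = 25/2
  d7 = d1 - d6 = 1/2
  d8 = d4 - d3*4 + d5*5 = 121/5
  d9 = d1*5 - d3/2 = 253/4
  d10 = d2 - d4/5 = 59/25
  d11 = d6 - d9*3 - d1*2 = -813/4
  d12 = d6*3 - d10 - d5 = 1407/50
Walk from origin (0, 0):
  seg 1: down by d8 = 121/5 → (0, -121/5)
  seg 2: left by d9 = 253/4 → (-253/4, -121/5)
  seg 3: right by d2 = 3 → (-241/4, -121/5)
  seg 4: up by d11 = -813/4 → (-241/4, -4549/20)
  seg 5: right by d8 = 121/5 → (-721/20, -4549/20)
  seg 6: left by d4 = 16/5 → (-157/4, -4549/20)
  seg 7: down by d10 = 59/25 → (-157/4, -22981/100)
  seg 8: left by d11 = -813/4 → (164, -22981/100)
  seg 9: up by d2 = 3 → (164, -22681/100)
  seg 10: right by d4 = 16/5 → (836/5, -22681/100)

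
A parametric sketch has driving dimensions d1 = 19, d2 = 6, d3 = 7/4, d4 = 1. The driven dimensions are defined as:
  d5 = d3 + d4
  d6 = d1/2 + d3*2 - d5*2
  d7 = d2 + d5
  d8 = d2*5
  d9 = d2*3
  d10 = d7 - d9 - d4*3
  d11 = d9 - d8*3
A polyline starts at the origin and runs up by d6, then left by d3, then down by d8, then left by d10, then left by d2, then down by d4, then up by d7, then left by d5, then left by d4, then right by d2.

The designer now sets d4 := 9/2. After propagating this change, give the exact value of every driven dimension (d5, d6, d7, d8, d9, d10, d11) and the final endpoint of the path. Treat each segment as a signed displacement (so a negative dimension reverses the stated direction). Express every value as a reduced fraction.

Apply edit: d4 := 9/2
  d5 = d3 + d4 = 25/4
  d6 = d1/2 + d3*2 - d5*2 = 1/2
  d7 = d2 + d5 = 49/4
  d8 = d2*5 = 30
  d9 = d2*3 = 18
  d10 = d7 - d9 - d4*3 = -77/4
  d11 = d9 - d8*3 = -72
Walk from origin (0, 0):
  seg 1: up by d6 = 1/2 → (0, 1/2)
  seg 2: left by d3 = 7/4 → (-7/4, 1/2)
  seg 3: down by d8 = 30 → (-7/4, -59/2)
  seg 4: left by d10 = -77/4 → (35/2, -59/2)
  seg 5: left by d2 = 6 → (23/2, -59/2)
  seg 6: down by d4 = 9/2 → (23/2, -34)
  seg 7: up by d7 = 49/4 → (23/2, -87/4)
  seg 8: left by d5 = 25/4 → (21/4, -87/4)
  seg 9: left by d4 = 9/2 → (3/4, -87/4)
  seg 10: right by d2 = 6 → (27/4, -87/4)

d5 = 25/4
d6 = 1/2
d7 = 49/4
d8 = 30
d9 = 18
d10 = -77/4
d11 = -72
endpoint = (27/4, -87/4)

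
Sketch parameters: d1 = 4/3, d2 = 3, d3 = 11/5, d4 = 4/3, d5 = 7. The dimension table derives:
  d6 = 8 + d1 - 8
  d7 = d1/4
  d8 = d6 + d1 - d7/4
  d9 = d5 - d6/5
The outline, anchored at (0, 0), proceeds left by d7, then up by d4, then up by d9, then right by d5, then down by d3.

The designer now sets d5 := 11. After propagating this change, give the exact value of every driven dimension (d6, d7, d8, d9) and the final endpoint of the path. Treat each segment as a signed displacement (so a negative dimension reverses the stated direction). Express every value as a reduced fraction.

Apply edit: d5 := 11
  d6 = 8 + d1 - 8 = 4/3
  d7 = d1/4 = 1/3
  d8 = d6 + d1 - d7/4 = 31/12
  d9 = d5 - d6/5 = 161/15
Walk from origin (0, 0):
  seg 1: left by d7 = 1/3 → (-1/3, 0)
  seg 2: up by d4 = 4/3 → (-1/3, 4/3)
  seg 3: up by d9 = 161/15 → (-1/3, 181/15)
  seg 4: right by d5 = 11 → (32/3, 181/15)
  seg 5: down by d3 = 11/5 → (32/3, 148/15)

d6 = 4/3
d7 = 1/3
d8 = 31/12
d9 = 161/15
endpoint = (32/3, 148/15)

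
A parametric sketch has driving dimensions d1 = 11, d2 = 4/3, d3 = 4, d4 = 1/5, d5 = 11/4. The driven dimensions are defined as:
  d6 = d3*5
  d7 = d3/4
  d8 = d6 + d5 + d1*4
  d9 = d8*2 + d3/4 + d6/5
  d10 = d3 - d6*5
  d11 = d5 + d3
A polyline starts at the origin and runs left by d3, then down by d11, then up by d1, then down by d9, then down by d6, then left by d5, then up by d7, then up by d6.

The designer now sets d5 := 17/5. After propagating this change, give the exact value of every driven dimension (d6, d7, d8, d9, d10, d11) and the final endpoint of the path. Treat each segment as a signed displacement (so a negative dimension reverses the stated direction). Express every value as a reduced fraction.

Apply edit: d5 := 17/5
  d6 = d3*5 = 20
  d7 = d3/4 = 1
  d8 = d6 + d5 + d1*4 = 337/5
  d9 = d8*2 + d3/4 + d6/5 = 699/5
  d10 = d3 - d6*5 = -96
  d11 = d5 + d3 = 37/5
Walk from origin (0, 0):
  seg 1: left by d3 = 4 → (-4, 0)
  seg 2: down by d11 = 37/5 → (-4, -37/5)
  seg 3: up by d1 = 11 → (-4, 18/5)
  seg 4: down by d9 = 699/5 → (-4, -681/5)
  seg 5: down by d6 = 20 → (-4, -781/5)
  seg 6: left by d5 = 17/5 → (-37/5, -781/5)
  seg 7: up by d7 = 1 → (-37/5, -776/5)
  seg 8: up by d6 = 20 → (-37/5, -676/5)

d6 = 20
d7 = 1
d8 = 337/5
d9 = 699/5
d10 = -96
d11 = 37/5
endpoint = (-37/5, -676/5)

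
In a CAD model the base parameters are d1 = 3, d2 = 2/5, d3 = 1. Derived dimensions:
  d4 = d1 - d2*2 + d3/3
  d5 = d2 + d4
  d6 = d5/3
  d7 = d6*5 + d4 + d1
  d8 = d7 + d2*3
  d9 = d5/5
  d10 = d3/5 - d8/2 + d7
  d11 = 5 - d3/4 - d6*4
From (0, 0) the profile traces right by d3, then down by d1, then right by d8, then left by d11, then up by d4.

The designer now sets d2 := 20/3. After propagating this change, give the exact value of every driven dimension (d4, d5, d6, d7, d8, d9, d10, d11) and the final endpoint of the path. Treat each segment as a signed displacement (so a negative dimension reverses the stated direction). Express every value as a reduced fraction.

d4 = -10
d5 = -10/3
d6 = -10/9
d7 = -113/9
d8 = 67/9
d9 = -2/3
d10 = -1447/90
d11 = 331/36
endpoint = (-3/4, -13)

Apply edit: d2 := 20/3
  d4 = d1 - d2*2 + d3/3 = -10
  d5 = d2 + d4 = -10/3
  d6 = d5/3 = -10/9
  d7 = d6*5 + d4 + d1 = -113/9
  d8 = d7 + d2*3 = 67/9
  d9 = d5/5 = -2/3
  d10 = d3/5 - d8/2 + d7 = -1447/90
  d11 = 5 - d3/4 - d6*4 = 331/36
Walk from origin (0, 0):
  seg 1: right by d3 = 1 → (1, 0)
  seg 2: down by d1 = 3 → (1, -3)
  seg 3: right by d8 = 67/9 → (76/9, -3)
  seg 4: left by d11 = 331/36 → (-3/4, -3)
  seg 5: up by d4 = -10 → (-3/4, -13)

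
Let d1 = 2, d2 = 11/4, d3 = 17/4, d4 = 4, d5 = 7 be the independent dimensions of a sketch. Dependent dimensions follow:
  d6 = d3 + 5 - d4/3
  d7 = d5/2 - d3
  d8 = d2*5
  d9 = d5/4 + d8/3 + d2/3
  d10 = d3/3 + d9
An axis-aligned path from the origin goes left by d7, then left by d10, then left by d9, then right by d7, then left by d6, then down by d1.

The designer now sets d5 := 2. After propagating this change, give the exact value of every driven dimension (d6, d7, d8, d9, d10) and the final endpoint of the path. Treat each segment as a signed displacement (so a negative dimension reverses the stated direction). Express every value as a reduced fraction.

d6 = 95/12
d7 = -13/4
d8 = 55/4
d9 = 6
d10 = 89/12
endpoint = (-64/3, -2)

Apply edit: d5 := 2
  d6 = d3 + 5 - d4/3 = 95/12
  d7 = d5/2 - d3 = -13/4
  d8 = d2*5 = 55/4
  d9 = d5/4 + d8/3 + d2/3 = 6
  d10 = d3/3 + d9 = 89/12
Walk from origin (0, 0):
  seg 1: left by d7 = -13/4 → (13/4, 0)
  seg 2: left by d10 = 89/12 → (-25/6, 0)
  seg 3: left by d9 = 6 → (-61/6, 0)
  seg 4: right by d7 = -13/4 → (-161/12, 0)
  seg 5: left by d6 = 95/12 → (-64/3, 0)
  seg 6: down by d1 = 2 → (-64/3, -2)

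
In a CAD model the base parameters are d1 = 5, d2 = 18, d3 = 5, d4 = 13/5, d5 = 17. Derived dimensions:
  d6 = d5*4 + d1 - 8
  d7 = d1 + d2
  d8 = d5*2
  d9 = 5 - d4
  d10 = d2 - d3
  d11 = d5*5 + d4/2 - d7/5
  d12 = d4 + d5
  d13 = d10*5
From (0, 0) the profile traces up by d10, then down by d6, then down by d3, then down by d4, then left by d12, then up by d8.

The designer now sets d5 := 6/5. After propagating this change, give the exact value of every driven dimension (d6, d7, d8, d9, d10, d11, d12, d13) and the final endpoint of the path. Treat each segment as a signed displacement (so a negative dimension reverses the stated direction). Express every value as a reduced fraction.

Apply edit: d5 := 6/5
  d6 = d5*4 + d1 - 8 = 9/5
  d7 = d1 + d2 = 23
  d8 = d5*2 = 12/5
  d9 = 5 - d4 = 12/5
  d10 = d2 - d3 = 13
  d11 = d5*5 + d4/2 - d7/5 = 27/10
  d12 = d4 + d5 = 19/5
  d13 = d10*5 = 65
Walk from origin (0, 0):
  seg 1: up by d10 = 13 → (0, 13)
  seg 2: down by d6 = 9/5 → (0, 56/5)
  seg 3: down by d3 = 5 → (0, 31/5)
  seg 4: down by d4 = 13/5 → (0, 18/5)
  seg 5: left by d12 = 19/5 → (-19/5, 18/5)
  seg 6: up by d8 = 12/5 → (-19/5, 6)

d6 = 9/5
d7 = 23
d8 = 12/5
d9 = 12/5
d10 = 13
d11 = 27/10
d12 = 19/5
d13 = 65
endpoint = (-19/5, 6)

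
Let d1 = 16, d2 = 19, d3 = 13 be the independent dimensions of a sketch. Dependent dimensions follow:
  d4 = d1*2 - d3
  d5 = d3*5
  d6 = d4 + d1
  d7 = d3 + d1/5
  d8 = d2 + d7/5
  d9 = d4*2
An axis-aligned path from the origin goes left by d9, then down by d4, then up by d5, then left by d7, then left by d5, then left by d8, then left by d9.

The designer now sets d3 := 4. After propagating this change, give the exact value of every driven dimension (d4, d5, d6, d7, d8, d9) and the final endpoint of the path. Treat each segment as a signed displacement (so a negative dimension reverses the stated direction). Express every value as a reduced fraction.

Apply edit: d3 := 4
  d4 = d1*2 - d3 = 28
  d5 = d3*5 = 20
  d6 = d4 + d1 = 44
  d7 = d3 + d1/5 = 36/5
  d8 = d2 + d7/5 = 511/25
  d9 = d4*2 = 56
Walk from origin (0, 0):
  seg 1: left by d9 = 56 → (-56, 0)
  seg 2: down by d4 = 28 → (-56, -28)
  seg 3: up by d5 = 20 → (-56, -8)
  seg 4: left by d7 = 36/5 → (-316/5, -8)
  seg 5: left by d5 = 20 → (-416/5, -8)
  seg 6: left by d8 = 511/25 → (-2591/25, -8)
  seg 7: left by d9 = 56 → (-3991/25, -8)

d4 = 28
d5 = 20
d6 = 44
d7 = 36/5
d8 = 511/25
d9 = 56
endpoint = (-3991/25, -8)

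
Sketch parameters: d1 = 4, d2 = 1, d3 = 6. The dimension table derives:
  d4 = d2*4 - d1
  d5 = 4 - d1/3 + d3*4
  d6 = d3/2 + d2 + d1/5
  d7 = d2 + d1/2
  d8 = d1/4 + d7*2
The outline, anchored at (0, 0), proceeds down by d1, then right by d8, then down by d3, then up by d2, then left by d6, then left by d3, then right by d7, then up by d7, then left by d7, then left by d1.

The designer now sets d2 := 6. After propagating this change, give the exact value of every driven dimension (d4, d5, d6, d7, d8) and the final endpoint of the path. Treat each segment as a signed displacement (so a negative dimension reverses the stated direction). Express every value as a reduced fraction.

Apply edit: d2 := 6
  d4 = d2*4 - d1 = 20
  d5 = 4 - d1/3 + d3*4 = 80/3
  d6 = d3/2 + d2 + d1/5 = 49/5
  d7 = d2 + d1/2 = 8
  d8 = d1/4 + d7*2 = 17
Walk from origin (0, 0):
  seg 1: down by d1 = 4 → (0, -4)
  seg 2: right by d8 = 17 → (17, -4)
  seg 3: down by d3 = 6 → (17, -10)
  seg 4: up by d2 = 6 → (17, -4)
  seg 5: left by d6 = 49/5 → (36/5, -4)
  seg 6: left by d3 = 6 → (6/5, -4)
  seg 7: right by d7 = 8 → (46/5, -4)
  seg 8: up by d7 = 8 → (46/5, 4)
  seg 9: left by d7 = 8 → (6/5, 4)
  seg 10: left by d1 = 4 → (-14/5, 4)

d4 = 20
d5 = 80/3
d6 = 49/5
d7 = 8
d8 = 17
endpoint = (-14/5, 4)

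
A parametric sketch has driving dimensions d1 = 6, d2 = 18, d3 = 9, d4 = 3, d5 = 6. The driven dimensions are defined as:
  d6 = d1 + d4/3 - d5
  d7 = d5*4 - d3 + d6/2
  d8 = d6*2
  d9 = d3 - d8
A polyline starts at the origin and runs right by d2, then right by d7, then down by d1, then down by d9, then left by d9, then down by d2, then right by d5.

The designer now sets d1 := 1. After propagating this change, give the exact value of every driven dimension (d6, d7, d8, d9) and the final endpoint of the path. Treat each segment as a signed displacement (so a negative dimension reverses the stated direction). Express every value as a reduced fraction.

Apply edit: d1 := 1
  d6 = d1 + d4/3 - d5 = -4
  d7 = d5*4 - d3 + d6/2 = 13
  d8 = d6*2 = -8
  d9 = d3 - d8 = 17
Walk from origin (0, 0):
  seg 1: right by d2 = 18 → (18, 0)
  seg 2: right by d7 = 13 → (31, 0)
  seg 3: down by d1 = 1 → (31, -1)
  seg 4: down by d9 = 17 → (31, -18)
  seg 5: left by d9 = 17 → (14, -18)
  seg 6: down by d2 = 18 → (14, -36)
  seg 7: right by d5 = 6 → (20, -36)

d6 = -4
d7 = 13
d8 = -8
d9 = 17
endpoint = (20, -36)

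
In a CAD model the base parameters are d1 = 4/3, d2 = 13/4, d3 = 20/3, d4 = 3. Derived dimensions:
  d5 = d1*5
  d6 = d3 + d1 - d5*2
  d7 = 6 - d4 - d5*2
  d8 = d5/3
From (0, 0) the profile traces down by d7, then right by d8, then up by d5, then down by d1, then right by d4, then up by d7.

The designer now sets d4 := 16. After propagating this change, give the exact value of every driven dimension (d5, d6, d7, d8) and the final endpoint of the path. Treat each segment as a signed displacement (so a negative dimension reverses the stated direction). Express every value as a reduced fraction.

d5 = 20/3
d6 = -16/3
d7 = -70/3
d8 = 20/9
endpoint = (164/9, 16/3)

Apply edit: d4 := 16
  d5 = d1*5 = 20/3
  d6 = d3 + d1 - d5*2 = -16/3
  d7 = 6 - d4 - d5*2 = -70/3
  d8 = d5/3 = 20/9
Walk from origin (0, 0):
  seg 1: down by d7 = -70/3 → (0, 70/3)
  seg 2: right by d8 = 20/9 → (20/9, 70/3)
  seg 3: up by d5 = 20/3 → (20/9, 30)
  seg 4: down by d1 = 4/3 → (20/9, 86/3)
  seg 5: right by d4 = 16 → (164/9, 86/3)
  seg 6: up by d7 = -70/3 → (164/9, 16/3)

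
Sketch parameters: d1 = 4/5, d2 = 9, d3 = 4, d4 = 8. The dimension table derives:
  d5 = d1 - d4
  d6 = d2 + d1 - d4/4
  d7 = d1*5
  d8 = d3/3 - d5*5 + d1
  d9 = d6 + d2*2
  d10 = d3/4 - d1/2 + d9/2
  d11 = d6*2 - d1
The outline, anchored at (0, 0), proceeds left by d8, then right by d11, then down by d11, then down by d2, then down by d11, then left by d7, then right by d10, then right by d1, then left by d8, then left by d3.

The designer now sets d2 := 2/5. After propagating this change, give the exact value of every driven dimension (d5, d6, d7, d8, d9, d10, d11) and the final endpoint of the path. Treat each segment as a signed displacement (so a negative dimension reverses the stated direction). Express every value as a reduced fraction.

d5 = -36/5
d6 = -4/5
d7 = 4
d8 = 572/15
d9 = 0
d10 = 3/5
d11 = -12/5
endpoint = (-1279/15, 22/5)

Apply edit: d2 := 2/5
  d5 = d1 - d4 = -36/5
  d6 = d2 + d1 - d4/4 = -4/5
  d7 = d1*5 = 4
  d8 = d3/3 - d5*5 + d1 = 572/15
  d9 = d6 + d2*2 = 0
  d10 = d3/4 - d1/2 + d9/2 = 3/5
  d11 = d6*2 - d1 = -12/5
Walk from origin (0, 0):
  seg 1: left by d8 = 572/15 → (-572/15, 0)
  seg 2: right by d11 = -12/5 → (-608/15, 0)
  seg 3: down by d11 = -12/5 → (-608/15, 12/5)
  seg 4: down by d2 = 2/5 → (-608/15, 2)
  seg 5: down by d11 = -12/5 → (-608/15, 22/5)
  seg 6: left by d7 = 4 → (-668/15, 22/5)
  seg 7: right by d10 = 3/5 → (-659/15, 22/5)
  seg 8: right by d1 = 4/5 → (-647/15, 22/5)
  seg 9: left by d8 = 572/15 → (-1219/15, 22/5)
  seg 10: left by d3 = 4 → (-1279/15, 22/5)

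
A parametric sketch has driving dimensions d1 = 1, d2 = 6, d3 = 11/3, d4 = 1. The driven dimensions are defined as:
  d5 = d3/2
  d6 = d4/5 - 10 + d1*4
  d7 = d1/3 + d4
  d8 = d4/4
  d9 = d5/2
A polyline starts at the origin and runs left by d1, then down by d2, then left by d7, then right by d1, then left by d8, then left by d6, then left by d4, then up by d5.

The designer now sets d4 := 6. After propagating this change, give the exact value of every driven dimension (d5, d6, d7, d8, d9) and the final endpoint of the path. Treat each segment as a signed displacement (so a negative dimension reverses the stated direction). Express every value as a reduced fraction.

d5 = 11/6
d6 = -24/5
d7 = 19/3
d8 = 3/2
d9 = 11/12
endpoint = (-271/30, -25/6)

Apply edit: d4 := 6
  d5 = d3/2 = 11/6
  d6 = d4/5 - 10 + d1*4 = -24/5
  d7 = d1/3 + d4 = 19/3
  d8 = d4/4 = 3/2
  d9 = d5/2 = 11/12
Walk from origin (0, 0):
  seg 1: left by d1 = 1 → (-1, 0)
  seg 2: down by d2 = 6 → (-1, -6)
  seg 3: left by d7 = 19/3 → (-22/3, -6)
  seg 4: right by d1 = 1 → (-19/3, -6)
  seg 5: left by d8 = 3/2 → (-47/6, -6)
  seg 6: left by d6 = -24/5 → (-91/30, -6)
  seg 7: left by d4 = 6 → (-271/30, -6)
  seg 8: up by d5 = 11/6 → (-271/30, -25/6)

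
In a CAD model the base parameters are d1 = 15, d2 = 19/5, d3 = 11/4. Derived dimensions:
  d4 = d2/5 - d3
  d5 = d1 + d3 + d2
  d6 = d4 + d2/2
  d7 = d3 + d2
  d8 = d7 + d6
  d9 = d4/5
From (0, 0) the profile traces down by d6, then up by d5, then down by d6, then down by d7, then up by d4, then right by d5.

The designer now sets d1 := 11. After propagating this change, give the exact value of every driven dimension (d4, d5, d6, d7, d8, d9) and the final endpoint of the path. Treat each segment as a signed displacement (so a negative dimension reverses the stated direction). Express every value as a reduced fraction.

d4 = -199/100
d5 = 351/20
d6 = -9/100
d7 = 131/20
d8 = 323/50
d9 = -199/500
endpoint = (351/20, 919/100)

Apply edit: d1 := 11
  d4 = d2/5 - d3 = -199/100
  d5 = d1 + d3 + d2 = 351/20
  d6 = d4 + d2/2 = -9/100
  d7 = d3 + d2 = 131/20
  d8 = d7 + d6 = 323/50
  d9 = d4/5 = -199/500
Walk from origin (0, 0):
  seg 1: down by d6 = -9/100 → (0, 9/100)
  seg 2: up by d5 = 351/20 → (0, 441/25)
  seg 3: down by d6 = -9/100 → (0, 1773/100)
  seg 4: down by d7 = 131/20 → (0, 559/50)
  seg 5: up by d4 = -199/100 → (0, 919/100)
  seg 6: right by d5 = 351/20 → (351/20, 919/100)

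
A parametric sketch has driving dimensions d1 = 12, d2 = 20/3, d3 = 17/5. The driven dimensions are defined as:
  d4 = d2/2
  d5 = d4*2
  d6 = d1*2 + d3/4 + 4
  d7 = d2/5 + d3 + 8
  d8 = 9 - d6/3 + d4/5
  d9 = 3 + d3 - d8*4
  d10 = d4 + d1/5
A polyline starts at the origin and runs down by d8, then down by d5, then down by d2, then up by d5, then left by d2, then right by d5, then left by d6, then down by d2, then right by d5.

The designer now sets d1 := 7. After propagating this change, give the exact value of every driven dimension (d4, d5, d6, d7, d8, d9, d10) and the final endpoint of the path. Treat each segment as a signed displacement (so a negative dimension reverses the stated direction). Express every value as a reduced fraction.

Apply edit: d1 := 7
  d4 = d2/2 = 10/3
  d5 = d4*2 = 20/3
  d6 = d1*2 + d3/4 + 4 = 377/20
  d7 = d2/5 + d3 + 8 = 191/15
  d8 = 9 - d6/3 + d4/5 = 203/60
  d9 = 3 + d3 - d8*4 = -107/15
  d10 = d4 + d1/5 = 71/15
Walk from origin (0, 0):
  seg 1: down by d8 = 203/60 → (0, -203/60)
  seg 2: down by d5 = 20/3 → (0, -201/20)
  seg 3: down by d2 = 20/3 → (0, -1003/60)
  seg 4: up by d5 = 20/3 → (0, -201/20)
  seg 5: left by d2 = 20/3 → (-20/3, -201/20)
  seg 6: right by d5 = 20/3 → (0, -201/20)
  seg 7: left by d6 = 377/20 → (-377/20, -201/20)
  seg 8: down by d2 = 20/3 → (-377/20, -1003/60)
  seg 9: right by d5 = 20/3 → (-731/60, -1003/60)

d4 = 10/3
d5 = 20/3
d6 = 377/20
d7 = 191/15
d8 = 203/60
d9 = -107/15
d10 = 71/15
endpoint = (-731/60, -1003/60)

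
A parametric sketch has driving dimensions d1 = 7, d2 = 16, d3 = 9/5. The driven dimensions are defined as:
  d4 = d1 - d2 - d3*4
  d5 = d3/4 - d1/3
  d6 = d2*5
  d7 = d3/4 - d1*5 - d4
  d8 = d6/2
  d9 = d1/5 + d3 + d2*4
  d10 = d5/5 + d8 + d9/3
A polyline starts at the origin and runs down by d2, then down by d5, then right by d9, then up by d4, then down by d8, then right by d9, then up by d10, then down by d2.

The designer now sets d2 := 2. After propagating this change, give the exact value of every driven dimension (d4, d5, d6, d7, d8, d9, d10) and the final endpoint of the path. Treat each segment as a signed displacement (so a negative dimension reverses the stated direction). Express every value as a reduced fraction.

d4 = -11/5
d5 = -113/60
d6 = 10
d7 = -647/20
d8 = 5
d9 = 56/5
d10 = 2507/300
endpoint = (112/5, -24/25)

Apply edit: d2 := 2
  d4 = d1 - d2 - d3*4 = -11/5
  d5 = d3/4 - d1/3 = -113/60
  d6 = d2*5 = 10
  d7 = d3/4 - d1*5 - d4 = -647/20
  d8 = d6/2 = 5
  d9 = d1/5 + d3 + d2*4 = 56/5
  d10 = d5/5 + d8 + d9/3 = 2507/300
Walk from origin (0, 0):
  seg 1: down by d2 = 2 → (0, -2)
  seg 2: down by d5 = -113/60 → (0, -7/60)
  seg 3: right by d9 = 56/5 → (56/5, -7/60)
  seg 4: up by d4 = -11/5 → (56/5, -139/60)
  seg 5: down by d8 = 5 → (56/5, -439/60)
  seg 6: right by d9 = 56/5 → (112/5, -439/60)
  seg 7: up by d10 = 2507/300 → (112/5, 26/25)
  seg 8: down by d2 = 2 → (112/5, -24/25)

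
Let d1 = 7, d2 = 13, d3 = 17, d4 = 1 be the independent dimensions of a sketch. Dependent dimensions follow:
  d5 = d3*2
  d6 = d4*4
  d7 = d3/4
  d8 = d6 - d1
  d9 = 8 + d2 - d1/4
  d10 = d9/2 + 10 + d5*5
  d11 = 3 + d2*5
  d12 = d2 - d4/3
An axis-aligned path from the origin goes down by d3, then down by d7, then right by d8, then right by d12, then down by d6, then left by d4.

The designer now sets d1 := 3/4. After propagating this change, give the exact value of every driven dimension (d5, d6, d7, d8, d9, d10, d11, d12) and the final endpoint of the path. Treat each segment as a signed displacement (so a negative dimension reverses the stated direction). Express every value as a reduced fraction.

Apply edit: d1 := 3/4
  d5 = d3*2 = 34
  d6 = d4*4 = 4
  d7 = d3/4 = 17/4
  d8 = d6 - d1 = 13/4
  d9 = 8 + d2 - d1/4 = 333/16
  d10 = d9/2 + 10 + d5*5 = 6093/32
  d11 = 3 + d2*5 = 68
  d12 = d2 - d4/3 = 38/3
Walk from origin (0, 0):
  seg 1: down by d3 = 17 → (0, -17)
  seg 2: down by d7 = 17/4 → (0, -85/4)
  seg 3: right by d8 = 13/4 → (13/4, -85/4)
  seg 4: right by d12 = 38/3 → (191/12, -85/4)
  seg 5: down by d6 = 4 → (191/12, -101/4)
  seg 6: left by d4 = 1 → (179/12, -101/4)

d5 = 34
d6 = 4
d7 = 17/4
d8 = 13/4
d9 = 333/16
d10 = 6093/32
d11 = 68
d12 = 38/3
endpoint = (179/12, -101/4)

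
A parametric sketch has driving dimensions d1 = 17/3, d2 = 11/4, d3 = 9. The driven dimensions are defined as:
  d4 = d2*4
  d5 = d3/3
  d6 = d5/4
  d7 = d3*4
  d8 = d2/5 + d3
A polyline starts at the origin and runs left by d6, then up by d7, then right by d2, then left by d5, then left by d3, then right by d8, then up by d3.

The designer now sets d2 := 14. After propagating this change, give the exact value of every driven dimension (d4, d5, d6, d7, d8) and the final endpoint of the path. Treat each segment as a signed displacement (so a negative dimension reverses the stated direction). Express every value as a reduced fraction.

Apply edit: d2 := 14
  d4 = d2*4 = 56
  d5 = d3/3 = 3
  d6 = d5/4 = 3/4
  d7 = d3*4 = 36
  d8 = d2/5 + d3 = 59/5
Walk from origin (0, 0):
  seg 1: left by d6 = 3/4 → (-3/4, 0)
  seg 2: up by d7 = 36 → (-3/4, 36)
  seg 3: right by d2 = 14 → (53/4, 36)
  seg 4: left by d5 = 3 → (41/4, 36)
  seg 5: left by d3 = 9 → (5/4, 36)
  seg 6: right by d8 = 59/5 → (261/20, 36)
  seg 7: up by d3 = 9 → (261/20, 45)

d4 = 56
d5 = 3
d6 = 3/4
d7 = 36
d8 = 59/5
endpoint = (261/20, 45)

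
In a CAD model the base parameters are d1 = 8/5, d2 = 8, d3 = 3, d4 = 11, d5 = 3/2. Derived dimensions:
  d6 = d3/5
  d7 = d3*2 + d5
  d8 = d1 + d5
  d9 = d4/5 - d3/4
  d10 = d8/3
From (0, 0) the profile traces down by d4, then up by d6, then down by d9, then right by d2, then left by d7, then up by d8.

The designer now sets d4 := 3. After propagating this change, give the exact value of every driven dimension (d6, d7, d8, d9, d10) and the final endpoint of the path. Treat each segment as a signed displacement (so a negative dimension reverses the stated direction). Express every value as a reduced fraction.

d6 = 3/5
d7 = 15/2
d8 = 31/10
d9 = -3/20
d10 = 31/30
endpoint = (1/2, 17/20)

Apply edit: d4 := 3
  d6 = d3/5 = 3/5
  d7 = d3*2 + d5 = 15/2
  d8 = d1 + d5 = 31/10
  d9 = d4/5 - d3/4 = -3/20
  d10 = d8/3 = 31/30
Walk from origin (0, 0):
  seg 1: down by d4 = 3 → (0, -3)
  seg 2: up by d6 = 3/5 → (0, -12/5)
  seg 3: down by d9 = -3/20 → (0, -9/4)
  seg 4: right by d2 = 8 → (8, -9/4)
  seg 5: left by d7 = 15/2 → (1/2, -9/4)
  seg 6: up by d8 = 31/10 → (1/2, 17/20)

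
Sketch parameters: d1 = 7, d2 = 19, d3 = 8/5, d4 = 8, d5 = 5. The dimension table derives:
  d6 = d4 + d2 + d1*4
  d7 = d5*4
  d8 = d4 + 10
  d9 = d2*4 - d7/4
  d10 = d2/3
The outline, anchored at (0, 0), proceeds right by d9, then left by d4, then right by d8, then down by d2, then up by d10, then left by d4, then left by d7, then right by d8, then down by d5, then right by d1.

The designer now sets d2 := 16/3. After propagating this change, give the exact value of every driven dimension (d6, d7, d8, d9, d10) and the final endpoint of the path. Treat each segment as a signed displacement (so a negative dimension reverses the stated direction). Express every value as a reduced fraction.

Apply edit: d2 := 16/3
  d6 = d4 + d2 + d1*4 = 124/3
  d7 = d5*4 = 20
  d8 = d4 + 10 = 18
  d9 = d2*4 - d7/4 = 49/3
  d10 = d2/3 = 16/9
Walk from origin (0, 0):
  seg 1: right by d9 = 49/3 → (49/3, 0)
  seg 2: left by d4 = 8 → (25/3, 0)
  seg 3: right by d8 = 18 → (79/3, 0)
  seg 4: down by d2 = 16/3 → (79/3, -16/3)
  seg 5: up by d10 = 16/9 → (79/3, -32/9)
  seg 6: left by d4 = 8 → (55/3, -32/9)
  seg 7: left by d7 = 20 → (-5/3, -32/9)
  seg 8: right by d8 = 18 → (49/3, -32/9)
  seg 9: down by d5 = 5 → (49/3, -77/9)
  seg 10: right by d1 = 7 → (70/3, -77/9)

d6 = 124/3
d7 = 20
d8 = 18
d9 = 49/3
d10 = 16/9
endpoint = (70/3, -77/9)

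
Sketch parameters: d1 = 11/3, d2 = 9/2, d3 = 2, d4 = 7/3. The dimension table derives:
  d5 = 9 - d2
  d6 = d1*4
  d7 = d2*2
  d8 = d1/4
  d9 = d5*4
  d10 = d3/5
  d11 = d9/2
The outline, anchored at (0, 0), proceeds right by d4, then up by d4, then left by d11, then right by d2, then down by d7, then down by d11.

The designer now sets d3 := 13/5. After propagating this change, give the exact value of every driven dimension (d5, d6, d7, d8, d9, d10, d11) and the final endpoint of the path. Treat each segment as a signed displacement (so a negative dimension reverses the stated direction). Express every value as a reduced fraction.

d5 = 9/2
d6 = 44/3
d7 = 9
d8 = 11/12
d9 = 18
d10 = 13/25
d11 = 9
endpoint = (-13/6, -47/3)

Apply edit: d3 := 13/5
  d5 = 9 - d2 = 9/2
  d6 = d1*4 = 44/3
  d7 = d2*2 = 9
  d8 = d1/4 = 11/12
  d9 = d5*4 = 18
  d10 = d3/5 = 13/25
  d11 = d9/2 = 9
Walk from origin (0, 0):
  seg 1: right by d4 = 7/3 → (7/3, 0)
  seg 2: up by d4 = 7/3 → (7/3, 7/3)
  seg 3: left by d11 = 9 → (-20/3, 7/3)
  seg 4: right by d2 = 9/2 → (-13/6, 7/3)
  seg 5: down by d7 = 9 → (-13/6, -20/3)
  seg 6: down by d11 = 9 → (-13/6, -47/3)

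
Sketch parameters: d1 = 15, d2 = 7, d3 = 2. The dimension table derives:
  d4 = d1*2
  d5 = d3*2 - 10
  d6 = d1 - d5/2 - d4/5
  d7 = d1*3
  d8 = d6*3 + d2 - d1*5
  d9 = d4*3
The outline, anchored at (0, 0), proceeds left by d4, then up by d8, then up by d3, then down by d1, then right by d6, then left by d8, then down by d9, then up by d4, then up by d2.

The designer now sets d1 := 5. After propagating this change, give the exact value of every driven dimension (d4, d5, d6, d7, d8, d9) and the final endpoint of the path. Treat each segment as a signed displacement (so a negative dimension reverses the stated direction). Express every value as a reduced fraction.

d4 = 10
d5 = -6
d6 = 6
d7 = 15
d8 = 0
d9 = 30
endpoint = (-4, -16)

Apply edit: d1 := 5
  d4 = d1*2 = 10
  d5 = d3*2 - 10 = -6
  d6 = d1 - d5/2 - d4/5 = 6
  d7 = d1*3 = 15
  d8 = d6*3 + d2 - d1*5 = 0
  d9 = d4*3 = 30
Walk from origin (0, 0):
  seg 1: left by d4 = 10 → (-10, 0)
  seg 2: up by d8 = 0 → (-10, 0)
  seg 3: up by d3 = 2 → (-10, 2)
  seg 4: down by d1 = 5 → (-10, -3)
  seg 5: right by d6 = 6 → (-4, -3)
  seg 6: left by d8 = 0 → (-4, -3)
  seg 7: down by d9 = 30 → (-4, -33)
  seg 8: up by d4 = 10 → (-4, -23)
  seg 9: up by d2 = 7 → (-4, -16)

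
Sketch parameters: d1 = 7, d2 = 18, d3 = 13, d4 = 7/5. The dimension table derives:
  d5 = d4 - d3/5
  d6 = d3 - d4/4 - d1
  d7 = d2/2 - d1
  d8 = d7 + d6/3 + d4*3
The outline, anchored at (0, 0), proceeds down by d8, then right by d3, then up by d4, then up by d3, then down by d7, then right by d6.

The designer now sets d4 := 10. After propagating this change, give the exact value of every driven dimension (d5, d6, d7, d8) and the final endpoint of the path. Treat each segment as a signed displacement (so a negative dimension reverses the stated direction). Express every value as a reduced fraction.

d5 = 37/5
d6 = 7/2
d7 = 2
d8 = 199/6
endpoint = (33/2, -73/6)

Apply edit: d4 := 10
  d5 = d4 - d3/5 = 37/5
  d6 = d3 - d4/4 - d1 = 7/2
  d7 = d2/2 - d1 = 2
  d8 = d7 + d6/3 + d4*3 = 199/6
Walk from origin (0, 0):
  seg 1: down by d8 = 199/6 → (0, -199/6)
  seg 2: right by d3 = 13 → (13, -199/6)
  seg 3: up by d4 = 10 → (13, -139/6)
  seg 4: up by d3 = 13 → (13, -61/6)
  seg 5: down by d7 = 2 → (13, -73/6)
  seg 6: right by d6 = 7/2 → (33/2, -73/6)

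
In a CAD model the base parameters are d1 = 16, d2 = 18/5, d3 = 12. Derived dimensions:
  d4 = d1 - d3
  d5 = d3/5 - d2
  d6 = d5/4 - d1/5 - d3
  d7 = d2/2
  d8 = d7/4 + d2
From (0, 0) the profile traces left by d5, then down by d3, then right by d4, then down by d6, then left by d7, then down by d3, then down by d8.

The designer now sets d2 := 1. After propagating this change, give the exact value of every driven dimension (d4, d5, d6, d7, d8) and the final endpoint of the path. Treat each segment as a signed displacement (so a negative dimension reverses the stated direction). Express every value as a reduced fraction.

d4 = 4
d5 = 7/5
d6 = -297/20
d7 = 1/2
d8 = 9/8
endpoint = (21/10, -411/40)

Apply edit: d2 := 1
  d4 = d1 - d3 = 4
  d5 = d3/5 - d2 = 7/5
  d6 = d5/4 - d1/5 - d3 = -297/20
  d7 = d2/2 = 1/2
  d8 = d7/4 + d2 = 9/8
Walk from origin (0, 0):
  seg 1: left by d5 = 7/5 → (-7/5, 0)
  seg 2: down by d3 = 12 → (-7/5, -12)
  seg 3: right by d4 = 4 → (13/5, -12)
  seg 4: down by d6 = -297/20 → (13/5, 57/20)
  seg 5: left by d7 = 1/2 → (21/10, 57/20)
  seg 6: down by d3 = 12 → (21/10, -183/20)
  seg 7: down by d8 = 9/8 → (21/10, -411/40)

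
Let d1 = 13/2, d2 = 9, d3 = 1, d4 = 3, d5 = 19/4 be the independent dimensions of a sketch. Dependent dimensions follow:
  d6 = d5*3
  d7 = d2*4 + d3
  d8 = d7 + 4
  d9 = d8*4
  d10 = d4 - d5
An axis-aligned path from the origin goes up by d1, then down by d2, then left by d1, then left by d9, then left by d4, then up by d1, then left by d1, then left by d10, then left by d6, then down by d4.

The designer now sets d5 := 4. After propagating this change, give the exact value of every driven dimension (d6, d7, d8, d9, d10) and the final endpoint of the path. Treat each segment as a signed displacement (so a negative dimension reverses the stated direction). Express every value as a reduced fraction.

d6 = 12
d7 = 37
d8 = 41
d9 = 164
d10 = -1
endpoint = (-191, 1)

Apply edit: d5 := 4
  d6 = d5*3 = 12
  d7 = d2*4 + d3 = 37
  d8 = d7 + 4 = 41
  d9 = d8*4 = 164
  d10 = d4 - d5 = -1
Walk from origin (0, 0):
  seg 1: up by d1 = 13/2 → (0, 13/2)
  seg 2: down by d2 = 9 → (0, -5/2)
  seg 3: left by d1 = 13/2 → (-13/2, -5/2)
  seg 4: left by d9 = 164 → (-341/2, -5/2)
  seg 5: left by d4 = 3 → (-347/2, -5/2)
  seg 6: up by d1 = 13/2 → (-347/2, 4)
  seg 7: left by d1 = 13/2 → (-180, 4)
  seg 8: left by d10 = -1 → (-179, 4)
  seg 9: left by d6 = 12 → (-191, 4)
  seg 10: down by d4 = 3 → (-191, 1)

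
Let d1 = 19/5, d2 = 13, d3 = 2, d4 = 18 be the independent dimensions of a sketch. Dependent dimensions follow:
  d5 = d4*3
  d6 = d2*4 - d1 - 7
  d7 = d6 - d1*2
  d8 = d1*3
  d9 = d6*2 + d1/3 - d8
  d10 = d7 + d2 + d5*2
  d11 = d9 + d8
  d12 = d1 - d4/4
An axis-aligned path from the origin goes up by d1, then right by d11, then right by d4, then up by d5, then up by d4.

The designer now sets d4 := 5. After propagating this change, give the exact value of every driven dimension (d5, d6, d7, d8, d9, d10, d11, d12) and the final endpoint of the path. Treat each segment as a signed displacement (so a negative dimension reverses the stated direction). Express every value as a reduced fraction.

d5 = 15
d6 = 206/5
d7 = 168/5
d8 = 57/5
d9 = 1084/15
d10 = 383/5
d11 = 251/3
d12 = 51/20
endpoint = (266/3, 119/5)

Apply edit: d4 := 5
  d5 = d4*3 = 15
  d6 = d2*4 - d1 - 7 = 206/5
  d7 = d6 - d1*2 = 168/5
  d8 = d1*3 = 57/5
  d9 = d6*2 + d1/3 - d8 = 1084/15
  d10 = d7 + d2 + d5*2 = 383/5
  d11 = d9 + d8 = 251/3
  d12 = d1 - d4/4 = 51/20
Walk from origin (0, 0):
  seg 1: up by d1 = 19/5 → (0, 19/5)
  seg 2: right by d11 = 251/3 → (251/3, 19/5)
  seg 3: right by d4 = 5 → (266/3, 19/5)
  seg 4: up by d5 = 15 → (266/3, 94/5)
  seg 5: up by d4 = 5 → (266/3, 119/5)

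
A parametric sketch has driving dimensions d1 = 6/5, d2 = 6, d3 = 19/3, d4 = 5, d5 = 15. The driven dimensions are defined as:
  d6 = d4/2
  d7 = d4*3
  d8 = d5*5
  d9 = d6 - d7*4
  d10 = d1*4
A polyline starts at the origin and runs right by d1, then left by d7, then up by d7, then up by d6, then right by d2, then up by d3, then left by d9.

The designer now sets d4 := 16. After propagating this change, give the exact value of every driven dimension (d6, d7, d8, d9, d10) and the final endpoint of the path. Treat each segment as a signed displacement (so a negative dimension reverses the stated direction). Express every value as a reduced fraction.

d6 = 8
d7 = 48
d8 = 75
d9 = -184
d10 = 24/5
endpoint = (716/5, 187/3)

Apply edit: d4 := 16
  d6 = d4/2 = 8
  d7 = d4*3 = 48
  d8 = d5*5 = 75
  d9 = d6 - d7*4 = -184
  d10 = d1*4 = 24/5
Walk from origin (0, 0):
  seg 1: right by d1 = 6/5 → (6/5, 0)
  seg 2: left by d7 = 48 → (-234/5, 0)
  seg 3: up by d7 = 48 → (-234/5, 48)
  seg 4: up by d6 = 8 → (-234/5, 56)
  seg 5: right by d2 = 6 → (-204/5, 56)
  seg 6: up by d3 = 19/3 → (-204/5, 187/3)
  seg 7: left by d9 = -184 → (716/5, 187/3)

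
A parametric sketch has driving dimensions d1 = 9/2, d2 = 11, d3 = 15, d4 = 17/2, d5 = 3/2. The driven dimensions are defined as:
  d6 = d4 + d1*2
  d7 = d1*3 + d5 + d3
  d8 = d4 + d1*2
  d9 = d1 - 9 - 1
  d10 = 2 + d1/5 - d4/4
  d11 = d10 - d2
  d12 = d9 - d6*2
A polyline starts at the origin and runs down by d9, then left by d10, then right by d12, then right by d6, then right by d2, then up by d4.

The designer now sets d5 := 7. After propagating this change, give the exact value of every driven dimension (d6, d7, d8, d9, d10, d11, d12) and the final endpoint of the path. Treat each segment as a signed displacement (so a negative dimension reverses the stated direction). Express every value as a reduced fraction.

d6 = 35/2
d7 = 71/2
d8 = 35/2
d9 = -11/2
d10 = 31/40
d11 = -409/40
d12 = -81/2
endpoint = (-511/40, 14)

Apply edit: d5 := 7
  d6 = d4 + d1*2 = 35/2
  d7 = d1*3 + d5 + d3 = 71/2
  d8 = d4 + d1*2 = 35/2
  d9 = d1 - 9 - 1 = -11/2
  d10 = 2 + d1/5 - d4/4 = 31/40
  d11 = d10 - d2 = -409/40
  d12 = d9 - d6*2 = -81/2
Walk from origin (0, 0):
  seg 1: down by d9 = -11/2 → (0, 11/2)
  seg 2: left by d10 = 31/40 → (-31/40, 11/2)
  seg 3: right by d12 = -81/2 → (-1651/40, 11/2)
  seg 4: right by d6 = 35/2 → (-951/40, 11/2)
  seg 5: right by d2 = 11 → (-511/40, 11/2)
  seg 6: up by d4 = 17/2 → (-511/40, 14)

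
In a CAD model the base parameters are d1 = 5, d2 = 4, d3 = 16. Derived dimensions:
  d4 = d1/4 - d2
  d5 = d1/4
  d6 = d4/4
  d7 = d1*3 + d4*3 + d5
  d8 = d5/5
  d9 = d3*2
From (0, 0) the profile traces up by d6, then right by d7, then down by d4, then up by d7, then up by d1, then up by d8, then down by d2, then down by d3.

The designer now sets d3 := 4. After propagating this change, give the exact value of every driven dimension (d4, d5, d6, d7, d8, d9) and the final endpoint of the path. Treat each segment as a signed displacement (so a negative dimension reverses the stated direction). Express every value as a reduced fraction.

d4 = -11/4
d5 = 5/4
d6 = -11/16
d7 = 8
d8 = 1/4
d9 = 8
endpoint = (8, 117/16)

Apply edit: d3 := 4
  d4 = d1/4 - d2 = -11/4
  d5 = d1/4 = 5/4
  d6 = d4/4 = -11/16
  d7 = d1*3 + d4*3 + d5 = 8
  d8 = d5/5 = 1/4
  d9 = d3*2 = 8
Walk from origin (0, 0):
  seg 1: up by d6 = -11/16 → (0, -11/16)
  seg 2: right by d7 = 8 → (8, -11/16)
  seg 3: down by d4 = -11/4 → (8, 33/16)
  seg 4: up by d7 = 8 → (8, 161/16)
  seg 5: up by d1 = 5 → (8, 241/16)
  seg 6: up by d8 = 1/4 → (8, 245/16)
  seg 7: down by d2 = 4 → (8, 181/16)
  seg 8: down by d3 = 4 → (8, 117/16)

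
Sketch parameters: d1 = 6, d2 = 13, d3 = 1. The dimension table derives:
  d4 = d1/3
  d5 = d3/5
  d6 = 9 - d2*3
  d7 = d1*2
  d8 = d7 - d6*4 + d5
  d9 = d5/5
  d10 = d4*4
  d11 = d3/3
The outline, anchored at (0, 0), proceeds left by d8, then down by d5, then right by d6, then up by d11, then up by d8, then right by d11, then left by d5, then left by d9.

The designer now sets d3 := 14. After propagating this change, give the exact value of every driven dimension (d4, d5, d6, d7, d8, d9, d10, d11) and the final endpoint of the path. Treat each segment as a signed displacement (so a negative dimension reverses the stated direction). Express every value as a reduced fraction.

d4 = 2
d5 = 14/5
d6 = -30
d7 = 12
d8 = 674/5
d9 = 14/25
d10 = 8
d11 = 14/3
endpoint = (-12262/75, 410/3)

Apply edit: d3 := 14
  d4 = d1/3 = 2
  d5 = d3/5 = 14/5
  d6 = 9 - d2*3 = -30
  d7 = d1*2 = 12
  d8 = d7 - d6*4 + d5 = 674/5
  d9 = d5/5 = 14/25
  d10 = d4*4 = 8
  d11 = d3/3 = 14/3
Walk from origin (0, 0):
  seg 1: left by d8 = 674/5 → (-674/5, 0)
  seg 2: down by d5 = 14/5 → (-674/5, -14/5)
  seg 3: right by d6 = -30 → (-824/5, -14/5)
  seg 4: up by d11 = 14/3 → (-824/5, 28/15)
  seg 5: up by d8 = 674/5 → (-824/5, 410/3)
  seg 6: right by d11 = 14/3 → (-2402/15, 410/3)
  seg 7: left by d5 = 14/5 → (-2444/15, 410/3)
  seg 8: left by d9 = 14/25 → (-12262/75, 410/3)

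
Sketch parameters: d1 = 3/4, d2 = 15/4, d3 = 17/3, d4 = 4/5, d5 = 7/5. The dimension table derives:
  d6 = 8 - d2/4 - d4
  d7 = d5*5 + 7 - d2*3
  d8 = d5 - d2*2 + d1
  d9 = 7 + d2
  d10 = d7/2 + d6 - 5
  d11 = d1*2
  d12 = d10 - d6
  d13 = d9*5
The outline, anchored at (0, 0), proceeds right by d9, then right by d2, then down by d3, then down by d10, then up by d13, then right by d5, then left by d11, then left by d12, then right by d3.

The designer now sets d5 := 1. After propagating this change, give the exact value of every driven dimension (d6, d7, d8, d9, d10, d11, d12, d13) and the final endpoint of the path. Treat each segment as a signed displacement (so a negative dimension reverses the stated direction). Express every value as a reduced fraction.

Apply edit: d5 := 1
  d6 = 8 - d2/4 - d4 = 501/80
  d7 = d5*5 + 7 - d2*3 = 3/4
  d8 = d5 - d2*2 + d1 = -23/4
  d9 = 7 + d2 = 43/4
  d10 = d7/2 + d6 - 5 = 131/80
  d11 = d1*2 = 3/2
  d12 = d10 - d6 = -37/8
  d13 = d9*5 = 215/4
Walk from origin (0, 0):
  seg 1: right by d9 = 43/4 → (43/4, 0)
  seg 2: right by d2 = 15/4 → (29/2, 0)
  seg 3: down by d3 = 17/3 → (29/2, -17/3)
  seg 4: down by d10 = 131/80 → (29/2, -1753/240)
  seg 5: up by d13 = 215/4 → (29/2, 11147/240)
  seg 6: right by d5 = 1 → (31/2, 11147/240)
  seg 7: left by d11 = 3/2 → (14, 11147/240)
  seg 8: left by d12 = -37/8 → (149/8, 11147/240)
  seg 9: right by d3 = 17/3 → (583/24, 11147/240)

d6 = 501/80
d7 = 3/4
d8 = -23/4
d9 = 43/4
d10 = 131/80
d11 = 3/2
d12 = -37/8
d13 = 215/4
endpoint = (583/24, 11147/240)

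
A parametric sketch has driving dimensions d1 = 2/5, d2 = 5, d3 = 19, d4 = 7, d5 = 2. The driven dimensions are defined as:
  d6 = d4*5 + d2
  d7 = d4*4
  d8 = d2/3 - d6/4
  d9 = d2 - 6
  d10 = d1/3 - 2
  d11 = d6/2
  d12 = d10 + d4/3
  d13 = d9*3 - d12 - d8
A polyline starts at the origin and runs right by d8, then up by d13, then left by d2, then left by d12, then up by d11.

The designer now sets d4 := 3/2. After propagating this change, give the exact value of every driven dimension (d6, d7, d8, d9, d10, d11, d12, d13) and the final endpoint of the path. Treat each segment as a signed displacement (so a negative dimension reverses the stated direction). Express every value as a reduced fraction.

Apply edit: d4 := 3/2
  d6 = d4*5 + d2 = 25/2
  d7 = d4*4 = 6
  d8 = d2/3 - d6/4 = -35/24
  d9 = d2 - 6 = -1
  d10 = d1/3 - 2 = -28/15
  d11 = d6/2 = 25/4
  d12 = d10 + d4/3 = -41/30
  d13 = d9*3 - d12 - d8 = -7/40
Walk from origin (0, 0):
  seg 1: right by d8 = -35/24 → (-35/24, 0)
  seg 2: up by d13 = -7/40 → (-35/24, -7/40)
  seg 3: left by d2 = 5 → (-155/24, -7/40)
  seg 4: left by d12 = -41/30 → (-611/120, -7/40)
  seg 5: up by d11 = 25/4 → (-611/120, 243/40)

d6 = 25/2
d7 = 6
d8 = -35/24
d9 = -1
d10 = -28/15
d11 = 25/4
d12 = -41/30
d13 = -7/40
endpoint = (-611/120, 243/40)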